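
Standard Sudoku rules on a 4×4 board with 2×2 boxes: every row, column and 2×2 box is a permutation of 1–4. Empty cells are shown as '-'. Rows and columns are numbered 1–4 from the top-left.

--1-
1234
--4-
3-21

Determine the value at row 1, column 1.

row 1, column 1 = 4: row 1 has {1}; col 1 has {1,3}; box has {1,2} → only 4 remains.

4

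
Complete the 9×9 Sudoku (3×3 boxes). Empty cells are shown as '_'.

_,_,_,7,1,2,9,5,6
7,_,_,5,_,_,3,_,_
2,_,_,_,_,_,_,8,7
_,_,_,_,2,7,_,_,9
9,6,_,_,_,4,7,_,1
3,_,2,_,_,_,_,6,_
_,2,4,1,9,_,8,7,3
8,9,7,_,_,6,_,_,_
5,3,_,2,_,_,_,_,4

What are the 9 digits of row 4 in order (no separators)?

r1c1 = 4: row 1 has {1,2,5,6,7,9}; col 1 has {2,3,5,7,8,9}; box has {2,7} → only 4 remains.
r1c2 = 8: row 1 has {1,2,4,5,6,7,9}; col 2 has {2,3,6,9}; box has {2,4,7} → only 8 remains.
r1c3 = 3: row 1 has {1,2,4,5,6,7,8,9}; col 3 has {2,4,7}; box has {2,4,7,8} → only 3 remains.
r2c2 = 1: row 2 has {3,5,7}; col 2 has {2,3,6,8,9}; box has {2,3,4,7,8} → only 1 remains.
r2c9 = 2: row 2 has {1,3,5,7}; col 9 has {1,3,4,6,7,9}; box has {3,5,6,7,8,9} → only 2 remains.
r3c2 = 5: row 3 has {2,7,8}; col 2 has {1,2,3,6,8,9}; box has {1,2,3,4,7,8} → only 5 remains.
r4c1 = 1: row 4 has {2,7,9}; col 1 has {2,3,4,5,7,8,9}; box has {2,3,6,9} → only 1 remains.
r4c2 = 4: row 4 has {1,2,7,9}; col 2 has {1,2,3,5,6,8,9}; box has {1,2,3,6,9} → only 4 remains.
r4c7 = 5: row 4 has {1,2,4,7,9}; col 7 has {3,7,8,9}; box has {1,6,7,9} → only 5 remains.
r4c8 = 3: row 4 has {1,2,4,5,7,9}; col 8 has {5,6,7,8}; box has {1,5,6,7,9} → only 3 remains.
r5c8 = 2: row 5 has {1,4,6,7,9}; col 8 has {3,5,6,7,8}; box has {1,3,5,6,7,9} → only 2 remains.
r6c2 = 7: row 6 has {2,3,6}; col 2 has {1,2,3,4,5,6,8,9}; box has {1,2,3,4,6,9} → only 7 remains.
r6c7 = 4: row 6 has {2,3,6,7}; col 7 has {3,5,7,8,9}; box has {1,2,3,5,6,7,9} → only 4 remains.
r6c9 = 8: row 6 has {2,3,4,6,7}; col 9 has {1,2,3,4,6,7,9}; box has {1,2,3,4,5,6,7,9} → only 8 remains.
r7c1 = 6: row 7 has {1,2,3,4,7,8,9}; col 1 has {1,2,3,4,5,7,8,9}; box has {2,3,4,5,7,8,9} → only 6 remains.
r7c6 = 5: row 7 has {1,2,3,4,6,7,8,9}; col 6 has {2,4,6,7}; box has {1,2,6,9} → only 5 remains.
r8c8 = 1: row 8 has {6,7,8,9}; col 8 has {2,3,5,6,7,8}; box has {3,4,7,8} → only 1 remains.
r8c9 = 5: row 8 has {1,6,7,8,9}; col 9 has {1,2,3,4,6,7,8,9}; box has {1,3,4,7,8} → only 5 remains.
r9c3 = 1: row 9 has {2,3,4,5}; col 3 has {2,3,4,7}; box has {2,3,4,5,6,7,8,9} → only 1 remains.
r9c6 = 8: row 9 has {1,2,3,4,5}; col 6 has {2,4,5,6,7}; box has {1,2,5,6,9} → only 8 remains.
r9c7 = 6: row 9 has {1,2,3,4,5,8}; col 7 has {3,4,5,7,8,9}; box has {1,3,4,5,7,8} → only 6 remains.
r9c8 = 9: row 9 has {1,2,3,4,5,6,8}; col 8 has {1,2,3,5,6,7,8}; box has {1,3,4,5,6,7,8} → only 9 remains.
r2c6 = 9: row 2 has {1,2,3,5,7}; col 6 has {2,4,5,6,7,8}; box has {1,2,5,7} → only 9 remains.
r2c8 = 4: row 2 has {1,2,3,5,7,9}; col 8 has {1,2,3,5,6,7,8,9}; box has {2,3,5,6,7,8,9} → only 4 remains.
r3c6 = 3: row 3 has {2,5,7,8}; col 6 has {2,4,5,6,7,8,9}; box has {1,2,5,7,9} → only 3 remains.
r3c7 = 1: row 3 has {2,3,5,7,8}; col 7 has {3,4,5,6,7,8,9}; box has {2,3,4,5,6,7,8,9} → only 1 remains.
r4c3 = 8: row 4 has {1,2,3,4,5,7,9}; col 3 has {1,2,3,4,7}; box has {1,2,3,4,6,7,9} → only 8 remains.
r4c4 = 6: row 4 has {1,2,3,4,5,7,8,9}; col 4 has {1,2,5,7}; box has {2,4,7} → only 6 remains.

148627539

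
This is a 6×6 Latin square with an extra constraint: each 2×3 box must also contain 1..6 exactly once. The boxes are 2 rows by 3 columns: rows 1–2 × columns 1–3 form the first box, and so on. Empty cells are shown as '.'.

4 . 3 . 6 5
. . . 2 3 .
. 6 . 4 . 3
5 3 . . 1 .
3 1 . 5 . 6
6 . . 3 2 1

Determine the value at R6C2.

R1C2 = 2: row 1 has {3,4,5,6}; col 2 has {1,3,6}; box has {3,4} → only 2 remains.
R1C4 = 1: row 1 has {2,3,4,5,6}; col 4 has {2,3,4,5}; box has {2,3,5,6} → only 1 remains.
R2C1 = 1: row 2 has {2,3}; col 1 has {3,4,5,6}; box has {2,3,4} → only 1 remains.
R2C2 = 5: row 2 has {1,2,3}; col 2 has {1,2,3,6}; box has {1,2,3,4} → only 5 remains.
R2C3 = 6: row 2 has {1,2,3,5}; col 3 has {3}; box has {1,2,3,4,5} → only 6 remains.
R2C6 = 4: row 2 has {1,2,3,5,6}; col 6 has {1,3,5,6}; box has {1,2,3,5,6} → only 4 remains.
R3C1 = 2: row 3 has {3,4,6}; col 1 has {1,3,4,5,6}; box has {3,5,6} → only 2 remains.
R3C3 = 1: row 3 has {2,3,4,6}; col 3 has {3,6}; box has {2,3,5,6} → only 1 remains.
R3C5 = 5: row 3 has {1,2,3,4,6}; col 5 has {1,2,3,6}; box has {1,3,4} → only 5 remains.
R4C3 = 4: row 4 has {1,3,5}; col 3 has {1,3,6}; box has {1,2,3,5,6} → only 4 remains.
R4C4 = 6: row 4 has {1,3,4,5}; col 4 has {1,2,3,4,5}; box has {1,3,4,5} → only 6 remains.
R4C6 = 2: row 4 has {1,3,4,5,6}; col 6 has {1,3,4,5,6}; box has {1,3,4,5,6} → only 2 remains.
R5C3 = 2: row 5 has {1,3,5,6}; col 3 has {1,3,4,6}; box has {1,3,6} → only 2 remains.
R5C5 = 4: row 5 has {1,2,3,5,6}; col 5 has {1,2,3,5,6}; box has {1,2,3,5,6} → only 4 remains.
R6C2 = 4: row 6 has {1,2,3,6}; col 2 has {1,2,3,5,6}; box has {1,2,3,6} → only 4 remains.

4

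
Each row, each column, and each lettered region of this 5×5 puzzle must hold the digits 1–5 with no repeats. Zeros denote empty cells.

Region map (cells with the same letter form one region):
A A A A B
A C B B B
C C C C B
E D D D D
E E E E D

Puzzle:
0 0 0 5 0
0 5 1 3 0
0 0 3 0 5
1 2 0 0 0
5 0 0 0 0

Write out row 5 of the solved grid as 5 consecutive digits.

R4C4 = 4: row 4 has {1,2}; col 4 has {3,5}; region has {2} → only 4 remains.
R4C5 = 3: row 4 has {1,2,4}; col 5 has {5}; region has {2,4} → only 3 remains.
R5C4 = 2: row 5 has {5}; col 4 has {3,4,5}; region has {1,5} → only 2 remains.
R5C5 = 1: row 5 has {2,5}; col 5 has {3,5}; region has {2,3,4} → only 1 remains.
R3C4 = 1: row 3 has {3,5}; col 4 has {2,3,4,5}; region has {3,5} → only 1 remains.
R4C3 = 5: row 4 has {1,2,3,4}; col 3 has {1,3}; region has {1,2,3,4} → only 5 remains.
R5C3 = 4: row 5 has {1,2,5}; col 3 has {1,3,5}; region has {1,2,5} → only 4 remains.
R1C3 = 2: row 1 has {5}; col 3 has {1,3,4,5}; region has {5} → only 2 remains.
R1C5 = 4: row 1 has {2,5}; col 5 has {1,3,5}; region has {1,3,5} → only 4 remains.
R2C1 = 4: row 2 has {1,3,5}; col 1 has {1,5}; region has {2,5} → only 4 remains.
R2C5 = 2: row 2 has {1,3,4,5}; col 5 has {1,3,4,5}; region has {1,3,4,5} → only 2 remains.
R3C1 = 2: row 3 has {1,3,5}; col 1 has {1,4,5}; region has {1,3,5} → only 2 remains.
R3C2 = 4: row 3 has {1,2,3,5}; col 2 has {2,5}; region has {1,2,3,5} → only 4 remains.
R5C2 = 3: row 5 has {1,2,4,5}; col 2 has {2,4,5}; region has {1,2,4,5} → only 3 remains.

53421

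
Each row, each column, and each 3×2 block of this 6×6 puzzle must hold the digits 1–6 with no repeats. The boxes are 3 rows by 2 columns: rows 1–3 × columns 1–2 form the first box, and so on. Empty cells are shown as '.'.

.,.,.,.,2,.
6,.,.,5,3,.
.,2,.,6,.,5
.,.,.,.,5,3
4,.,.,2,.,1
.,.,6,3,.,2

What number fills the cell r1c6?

6

r2c6 = 4: row 2 has {3,5,6}; col 6 has {1,2,3,5}; box has {2,3,5} → only 4 remains.
r3c5 = 1: row 3 has {2,5,6}; col 5 has {2,3,5}; box has {2,3,4,5} → only 1 remains.
r5c3 = 5: row 5 has {1,2,4}; col 3 has {6}; box has {2,3,6} → only 5 remains.
r5c5 = 6: row 5 has {1,2,4,5}; col 5 has {1,2,3,5}; box has {1,2,3,5} → only 6 remains.
r6c5 = 4: row 6 has {2,3,6}; col 5 has {1,2,3,5,6}; box has {1,2,3,5,6} → only 4 remains.
r1c6 = 6: row 1 has {2}; col 6 has {1,2,3,4,5}; box has {1,2,3,4,5} → only 6 remains.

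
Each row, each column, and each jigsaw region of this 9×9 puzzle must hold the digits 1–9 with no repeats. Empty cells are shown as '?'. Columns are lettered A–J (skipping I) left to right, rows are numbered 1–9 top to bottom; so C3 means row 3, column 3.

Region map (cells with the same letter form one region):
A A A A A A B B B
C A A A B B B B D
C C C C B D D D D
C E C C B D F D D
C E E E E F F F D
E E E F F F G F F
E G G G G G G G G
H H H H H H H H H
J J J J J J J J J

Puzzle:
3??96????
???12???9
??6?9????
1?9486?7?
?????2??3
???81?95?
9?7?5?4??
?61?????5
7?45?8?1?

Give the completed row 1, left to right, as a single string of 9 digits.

H1 = 4: row 1 has {3,6,9}; col 8 has {1,5,7}; region has {2,8,9} → only 4 remains.
G4 = 3: row 4 has {1,4,6,7,8,9}; col 7 has {4,9}; region has {1,2,5,8} → only 3 remains.
J4 = 2: row 4 has {1,3,4,6,7,8,9}; col 9 has {3,5,9}; region has {3,6,7,9} → only 2 remains.
E9 = 3: row 9 has {1,4,5,7,8}; col 5 has {1,2,5,6,8,9}; region has {1,4,5,7,8} → only 3 remains.
J9 = 6: row 9 has {1,3,4,5,7,8}; col 9 has {2,3,5,9}; region has {1,3,4,5,7,8} → only 6 remains.
H3 = 8: row 3 has {6,9}; col 8 has {1,4,5,7}; region has {2,3,6,7,9} → only 8 remains.
B4 = 5: row 4 has {1,2,3,4,6,7,8,9}; col 2 has {6}; region has {9} → only 5 remains.
C5 = 8: row 5 has {2,3}; col 3 has {1,4,6,7,9}; region has {5,9} → only 8 remains.
G9 = 2: row 9 has {1,3,4,5,6,7,8}; col 7 has {3,4,9}; region has {1,3,4,5,6,7,8} → only 2 remains.
C2 = 5: row 2 has {1,2,9}; col 3 has {1,4,6,7,8,9}; region has {1,3,6,9} → only 5 remains.
A5 = 5: row 5 has {2,3,8}; col 1 has {1,3,7,9}; region has {1,4,6,9} → only 5 remains.
B9 = 9: row 9 has {1,2,3,4,5,6,7,8}; col 2 has {5,6}; region has {1,2,3,4,5,6,7,8} → only 9 remains.
C1 = 2: row 1 has {3,4,6,9}; col 3 has {1,4,5,6,7,8,9}; region has {1,3,5,6,9} → only 2 remains.
F1 = 7: row 1 has {2,3,4,6,9}; col 6 has {2,6,8}; region has {1,2,3,5,6,9} → only 7 remains.
J1 = 1: row 1 has {2,3,4,6,7,9}; col 9 has {2,3,5,6,9}; region has {2,4,8,9} → only 1 remains.
A2 = 8: row 2 has {1,2,5,9}; col 1 has {1,3,5,7,9}; region has {1,4,5,6,9} → only 8 remains.
B2 = 4: row 2 has {1,2,5,8,9}; col 2 has {5,6,9}; region has {1,2,3,5,6,7,9} → only 4 remains.
F2 = 3: row 2 has {1,2,4,5,8,9}; col 6 has {2,6,7,8}; region has {1,2,4,8,9} → only 3 remains.
H2 = 6: row 2 has {1,2,3,4,5,8,9}; col 8 has {1,4,5,7,8}; region has {1,2,3,4,8,9} → only 6 remains.
A3 = 2: row 3 has {6,8,9}; col 1 has {1,3,5,7,8,9}; region has {1,4,5,6,8,9} → only 2 remains.
J3 = 4: row 3 has {2,6,8,9}; col 9 has {1,2,3,5,6,9}; region has {2,3,6,7,8,9} → only 4 remains.
H5 = 9: row 5 has {2,3,5,8}; col 8 has {1,4,5,6,7,8}; region has {1,2,3,5,8} → only 9 remains.
C6 = 3: row 6 has {1,5,8,9}; col 3 has {1,2,4,5,6,7,8,9}; region has {5,8,9} → only 3 remains.
F6 = 4: row 6 has {1,3,5,8,9}; col 6 has {2,3,6,7,8}; region has {1,2,3,5,8,9} → only 4 remains.
J6 = 7: row 6 has {1,3,4,5,8,9}; col 9 has {1,2,3,4,5,6,9}; region has {1,2,3,4,5,8,9} → only 7 remains.
F7 = 1: row 7 has {4,5,7,9}; col 6 has {2,3,4,6,7,8}; region has {4,5,7,9} → only 1 remains.
J7 = 8: row 7 has {1,4,5,7,9}; col 9 has {1,2,3,4,5,6,7,9}; region has {1,4,5,7,9} → only 8 remains.
A8 = 4: row 8 has {1,5,6}; col 1 has {1,2,3,5,7,8,9}; region has {1,5,6} → only 4 remains.
E8 = 7: row 8 has {1,4,5,6}; col 5 has {1,2,3,5,6,8,9}; region has {1,4,5,6} → only 7 remains.
F8 = 9: row 8 has {1,4,5,6,7}; col 6 has {1,2,3,4,6,7,8}; region has {1,4,5,6,7} → only 9 remains.
G8 = 8: row 8 has {1,4,5,6,7,9}; col 7 has {2,3,4,9}; region has {1,4,5,6,7,9} → only 8 remains.
B1 = 8: row 1 has {1,2,3,4,6,7,9}; col 2 has {4,5,6,9}; region has {1,2,3,4,5,6,7,9} → only 8 remains.
G1 = 5: row 1 has {1,2,3,4,6,7,8,9}; col 7 has {2,3,4,8,9}; region has {1,2,3,4,6,8,9} → only 5 remains.

382967541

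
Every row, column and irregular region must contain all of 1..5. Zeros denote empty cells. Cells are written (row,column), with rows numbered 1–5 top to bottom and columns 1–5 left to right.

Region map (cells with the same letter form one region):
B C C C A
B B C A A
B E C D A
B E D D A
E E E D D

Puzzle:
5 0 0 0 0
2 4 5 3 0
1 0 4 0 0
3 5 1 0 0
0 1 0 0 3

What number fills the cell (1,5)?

4

(2,5) = 1 (sole candidate).
(5,1) = 4 (sole candidate).
(5,3) = 2 (sole candidate).
(5,4) = 5 (sole candidate).
(1,3) = 3 (sole candidate).
(3,2) = 3 (sole candidate).
(3,4) = 2 (sole candidate).
(3,5) = 5 (sole candidate).
(4,4) = 4 (sole candidate).
(4,5) = 2 (sole candidate).
(1,2) = 2 (sole candidate).
(1,4) = 1 (sole candidate).
(1,5) = 4: row 1 has {1,2,3,5}; col 5 has {1,2,3,5}; region has {1,2,3,5} → only 4 remains.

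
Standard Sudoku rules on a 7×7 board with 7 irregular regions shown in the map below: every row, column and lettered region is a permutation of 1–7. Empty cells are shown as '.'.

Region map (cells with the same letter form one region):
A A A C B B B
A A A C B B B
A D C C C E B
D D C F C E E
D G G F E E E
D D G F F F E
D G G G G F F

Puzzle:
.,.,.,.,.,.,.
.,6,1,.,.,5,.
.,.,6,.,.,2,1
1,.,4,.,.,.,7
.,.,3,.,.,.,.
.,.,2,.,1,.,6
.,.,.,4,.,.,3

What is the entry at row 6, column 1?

7

row 4, column 6 = 3 (sole candidate).
row 1, column 4 = 1 (hidden single in row 1).
row 4, column 4 = 6 (hidden single in row 4).
row 7, column 6 = 7 (sole candidate).
row 6, column 4 = 5 (sole candidate).
row 6, column 6 = 4 (sole candidate).
row 7, column 3 = 5 (sole candidate).
row 7, column 5 = 6 (sole candidate).
row 1, column 3 = 7 (sole candidate).
row 1, column 6 = 6 (sole candidate).
row 5, column 4 = 2 (sole candidate).
row 5, column 6 = 1 (sole candidate).
row 7, column 1 = 2 (sole candidate).
row 7, column 2 = 1 (sole candidate).
row 4, column 2 = 5 (sole candidate).
row 4, column 5 = 2 (sole candidate).
row 5, column 2 = 7 (sole candidate).
row 6, column 2 = 3 (sole candidate).
row 3, column 2 = 4 (sole candidate).
row 5, column 1 = 6 (sole candidate).
row 6, column 1 = 7: row 6 has {1,2,3,4,5,6}; col 1 has {1,2,6}; region has {1,2,3,4,5,6} → only 7 remains.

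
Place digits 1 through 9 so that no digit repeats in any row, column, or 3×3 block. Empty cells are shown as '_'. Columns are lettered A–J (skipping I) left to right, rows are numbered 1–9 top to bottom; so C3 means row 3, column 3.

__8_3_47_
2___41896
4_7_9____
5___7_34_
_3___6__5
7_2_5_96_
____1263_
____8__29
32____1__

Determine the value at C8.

6

F1 = 5 (sole candidate).
B2 = 5 (sole candidate).
C2 = 3 (sole candidate).
D2 = 7 (sole candidate).
F3 = 8 (sole candidate).
F4 = 9 (sole candidate).
E5 = 2 (sole candidate).
G5 = 7 (sole candidate).
G8 = 5 (sole candidate).
E9 = 6 (sole candidate).
H9 = 8 (sole candidate).
G3 = 2 (sole candidate).
H5 = 1 (sole candidate).
J6 = 8 (sole candidate).
J1 = 1 (sole candidate).
D3 = 6 (sole candidate).
H3 = 5 (sole candidate).
J3 = 3 (sole candidate).
J4 = 2 (sole candidate).
D1 = 2 (sole candidate).
B3 = 1 (sole candidate).
B6 = 4 (sole candidate).
F6 = 3 (sole candidate).
C5 = 9 (sole candidate).
D6 = 1 (sole candidate).
D4 = 8 (sole candidate).
A5 = 8 (sole candidate).
D5 = 4 (sole candidate).
A7 = 9 (sole candidate).
D7 = 5 (sole candidate).
D8 = 3 (sole candidate).
D9 = 9 (sole candidate).
A1 = 6 (sole candidate).
B1 = 9 (sole candidate).
B4 = 6 (sole candidate).
C4 = 1 (sole candidate).
C7 = 4 (sole candidate).
J7 = 7 (sole candidate).
A8 = 1 (sole candidate).
B8 = 7 (sole candidate).
C8 = 6: row 8 has {1,2,3,5,7,8,9}; col 3 has {1,2,3,4,7,8,9}; box has {1,2,3,4,7,9} → only 6 remains.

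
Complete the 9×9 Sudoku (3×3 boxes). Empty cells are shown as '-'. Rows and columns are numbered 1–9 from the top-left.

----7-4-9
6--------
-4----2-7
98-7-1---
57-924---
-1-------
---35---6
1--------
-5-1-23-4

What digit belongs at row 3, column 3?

5

row 2, column 3 = 7 (hidden single in row 2).
row 8, column 2 = 6 (hidden single in column 2).
row 8, column 3 = 3 (hidden single in row 8).
row 5, column 3 = 6 (sole candidate).
row 9, column 5 = 6 (hidden single in row 9).
row 4, column 5 = 3 (sole candidate).
row 6, column 5 = 8 (sole candidate).
row 6, column 1 = 3 (hidden single in box 4).
row 3, column 1 = 8 (sole candidate).
row 9, column 1 = 7 (sole candidate).
row 1, column 1 = 2 (sole candidate).
row 1, column 2 = 3 (sole candidate).
row 2, column 2 = 9 (sole candidate).
row 7, column 1 = 4 (sole candidate).
row 7, column 2 = 2 (sole candidate).
row 2, column 4 = 2 (hidden single in row 2).
row 2, column 5 = 4 (hidden single in row 2).
row 8, column 5 = 9 (sole candidate).
row 3, column 5 = 1 (sole candidate).
row 3, column 3 = 5: row 3 has {1,2,4,7,8}; col 3 has {3,6,7}; box has {2,3,4,6,7,8,9} → only 5 remains.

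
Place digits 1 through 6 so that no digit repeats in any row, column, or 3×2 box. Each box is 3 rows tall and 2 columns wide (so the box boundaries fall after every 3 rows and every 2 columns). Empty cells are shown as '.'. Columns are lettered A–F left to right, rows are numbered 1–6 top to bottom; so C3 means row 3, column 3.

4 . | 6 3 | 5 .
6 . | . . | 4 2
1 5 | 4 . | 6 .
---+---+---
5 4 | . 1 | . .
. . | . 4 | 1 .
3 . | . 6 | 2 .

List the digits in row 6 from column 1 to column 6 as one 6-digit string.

315624

B1 = 2 (sole candidate).
F1 = 1 (sole candidate).
B2 = 3 (sole candidate).
D2 = 5 (sole candidate).
D3 = 2 (sole candidate).
F3 = 3 (sole candidate).
E4 = 3 (sole candidate).
F4 = 6 (sole candidate).
A5 = 2 (sole candidate).
B5 = 6 (sole candidate).
F5 = 5 (sole candidate).
B6 = 1: row 6 has {2,3,6}; col 2 has {2,3,4,5,6}; box has {2,3,4,5,6} → only 1 remains.
C6 = 5: row 6 has {1,2,3,6}; col 3 has {4,6}; box has {1,4,6} → only 5 remains.
F6 = 4: row 6 has {1,2,3,5,6}; col 6 has {1,2,3,5,6}; box has {1,2,3,5,6} → only 4 remains.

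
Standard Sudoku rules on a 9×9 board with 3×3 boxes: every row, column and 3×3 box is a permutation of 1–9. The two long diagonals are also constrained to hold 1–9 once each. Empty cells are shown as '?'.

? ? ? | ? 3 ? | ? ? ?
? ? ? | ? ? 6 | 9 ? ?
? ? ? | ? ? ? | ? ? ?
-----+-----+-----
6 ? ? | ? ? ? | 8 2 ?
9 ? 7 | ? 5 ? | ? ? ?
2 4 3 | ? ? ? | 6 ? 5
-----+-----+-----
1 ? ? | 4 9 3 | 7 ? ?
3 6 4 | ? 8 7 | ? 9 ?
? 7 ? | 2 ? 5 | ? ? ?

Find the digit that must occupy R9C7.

R8C4 = 1: row 8 has {3,4,6,7,8,9}; col 4 has {2,4}; box has {2,3,4,5,7,8,9} → only 1 remains.
R8C9 = 2: row 8 has {1,3,4,6,7,8,9}; col 9 has {5}; box has {7,9} → only 2 remains.
R9C1 = 8: row 9 has {2,5,7}; col 1 has {1,2,3,6,9}; box has {1,3,4,6,7}; anti-diagonal has {5,6} → only 8 remains.
R9C3 = 9: row 9 has {2,5,7,8}; col 3 has {3,4,7}; box has {1,3,4,6,7,8} → only 9 remains.
R9C5 = 6: row 9 has {2,5,7,8,9}; col 5 has {3,5,8,9}; box has {1,2,3,4,5,7,8,9} → only 6 remains.
R1C1 = 4: row 1 has {3}; col 1 has {1,2,3,6,8,9}; box has {}; main diagonal has {5,7,9} → only 4 remains.
R4C4 = 3: row 4 has {2,6,8}; col 4 has {1,2,4}; box has {5}; main diagonal has {4,5,7,9} → only 3 remains.
R7C3 = 2: row 7 has {1,3,4,7,9}; col 3 has {3,4,7,9}; box has {1,3,4,6,7,8,9}; anti-diagonal has {5,6,8} → only 2 remains.
R8C7 = 5: row 8 has {1,2,3,4,6,7,8,9}; col 7 has {6,7,8,9}; box has {2,7,9} → only 5 remains.
R9C9 = 1: row 9 has {2,5,6,7,8,9}; col 9 has {2,5}; box has {2,5,7,9}; main diagonal has {3,4,5,7,9} → only 1 remains.
R1C9 = 7: row 1 has {3,4}; col 9 has {1,2,5}; box has {9}; anti-diagonal has {2,5,6,8} → only 7 remains.
R6C4 = 9: row 6 has {2,3,4,5,6}; col 4 has {1,2,3,4}; box has {3,5}; anti-diagonal has {2,5,6,7,8} → only 9 remains.
R6C6 = 8: row 6 has {2,3,4,5,6,9}; col 6 has {3,5,6,7}; box has {3,5,9}; main diagonal has {1,3,4,5,7,9} → only 8 remains.
R7C2 = 5: row 7 has {1,2,3,4,7,9}; col 2 has {4,6,7}; box has {1,2,3,4,6,7,8,9} → only 5 remains.
R2C2 = 2: row 2 has {6,9}; col 2 has {4,5,6,7}; box has {4}; main diagonal has {1,3,4,5,7,8,9} → only 2 remains.
R3C3 = 6: row 3 has {}; col 3 has {2,3,4,7,9}; box has {2,4}; main diagonal has {1,2,3,4,5,7,8,9} → only 6 remains.
R4C2 = 1: row 4 has {2,3,6,8}; col 2 has {2,4,5,6,7}; box has {2,3,4,6,7,9} → only 1 remains.
R4C3 = 5: row 4 has {1,2,3,6,8}; col 3 has {2,3,4,6,7,9}; box has {1,2,3,4,6,7,9} → only 5 remains.
R4C6 = 4: row 4 has {1,2,3,5,6,8}; col 6 has {3,5,6,7,8}; box has {3,5,8,9}; anti-diagonal has {2,5,6,7,8,9} → only 4 remains.
R4C9 = 9: row 4 has {1,2,3,4,5,6,8}; col 9 has {1,2,5,7}; box has {2,5,6,8} → only 9 remains.
R5C2 = 8: row 5 has {5,7,9}; col 2 has {1,2,4,5,6,7}; box has {1,2,3,4,5,6,7,9} → only 8 remains.
R5C4 = 6: row 5 has {5,7,8,9}; col 4 has {1,2,3,4,9}; box has {3,4,5,8,9} → only 6 remains.
R1C2 = 9: row 1 has {3,4,7}; col 2 has {1,2,4,5,6,7,8}; box has {2,4,6} → only 9 remains.
R3C2 = 3: row 3 has {6}; col 2 has {1,2,4,5,6,7,8,9}; box has {2,4,6,9} → only 3 remains.
R3C7 = 1: row 3 has {3,6}; col 7 has {5,6,7,8,9}; box has {7,9}; anti-diagonal has {2,4,5,6,7,8,9} → only 1 remains.
R4C5 = 7: row 4 has {1,2,3,4,5,6,8,9}; col 5 has {3,5,6,8,9}; box has {3,4,5,6,8,9} → only 7 remains.
R6C5 = 1: row 6 has {2,3,4,5,6,8,9}; col 5 has {3,5,6,7,8,9}; box has {3,4,5,6,7,8,9} → only 1 remains.
R6C8 = 7: row 6 has {1,2,3,4,5,6,8,9}; col 8 has {2,9}; box has {2,5,6,8,9} → only 7 remains.
R1C7 = 2: row 1 has {3,4,7,9}; col 7 has {1,5,6,7,8,9}; box has {1,7,9} → only 2 remains.
R2C5 = 4: row 2 has {2,6,9}; col 5 has {1,3,5,6,7,8,9}; box has {3,6} → only 4 remains.
R2C8 = 3: row 2 has {2,4,6,9}; col 8 has {2,7,9}; box has {1,2,7,9}; anti-diagonal has {1,2,4,5,6,7,8,9} → only 3 remains.
R2C9 = 8: row 2 has {2,3,4,6,9}; col 9 has {1,2,5,7,9}; box has {1,2,3,7,9} → only 8 remains.
R3C5 = 2: row 3 has {1,3,6}; col 5 has {1,3,4,5,6,7,8,9}; box has {3,4,6} → only 2 remains.
R3C6 = 9: row 3 has {1,2,3,6}; col 6 has {3,4,5,6,7,8}; box has {2,3,4,6} → only 9 remains.
R3C9 = 4: row 3 has {1,2,3,6,9}; col 9 has {1,2,5,7,8,9}; box has {1,2,3,7,8,9} → only 4 remains.
R5C6 = 2: row 5 has {5,6,7,8,9}; col 6 has {3,4,5,6,7,8,9}; box has {1,3,4,5,6,7,8,9} → only 2 remains.
R5C9 = 3: row 5 has {2,5,6,7,8,9}; col 9 has {1,2,4,5,7,8,9}; box has {2,5,6,7,8,9} → only 3 remains.
R7C9 = 6: row 7 has {1,2,3,4,5,7,9}; col 9 has {1,2,3,4,5,7,8,9}; box has {1,2,5,7,9} → only 6 remains.
R9C8 = 4: row 9 has {1,2,5,6,7,8,9}; col 8 has {2,3,7,9}; box has {1,2,5,6,7,9} → only 4 remains.
R1C6 = 1: row 1 has {2,3,4,7,9}; col 6 has {2,3,4,5,6,7,8,9}; box has {2,3,4,6,9} → only 1 remains.
R2C3 = 1: row 2 has {2,3,4,6,8,9}; col 3 has {2,3,4,5,6,7,9}; box has {2,3,4,6,9} → only 1 remains.
R3C8 = 5: row 3 has {1,2,3,4,6,9}; col 8 has {2,3,4,7,9}; box has {1,2,3,4,7,8,9} → only 5 remains.
R5C7 = 4: row 5 has {2,3,5,6,7,8,9}; col 7 has {1,2,5,6,7,8,9}; box has {2,3,5,6,7,8,9} → only 4 remains.
R5C8 = 1: row 5 has {2,3,4,5,6,7,8,9}; col 8 has {2,3,4,5,7,9}; box has {2,3,4,5,6,7,8,9} → only 1 remains.
R7C8 = 8: row 7 has {1,2,3,4,5,6,7,9}; col 8 has {1,2,3,4,5,7,9}; box has {1,2,4,5,6,7,9} → only 8 remains.
R9C7 = 3: row 9 has {1,2,4,5,6,7,8,9}; col 7 has {1,2,4,5,6,7,8,9}; box has {1,2,4,5,6,7,8,9} → only 3 remains.

3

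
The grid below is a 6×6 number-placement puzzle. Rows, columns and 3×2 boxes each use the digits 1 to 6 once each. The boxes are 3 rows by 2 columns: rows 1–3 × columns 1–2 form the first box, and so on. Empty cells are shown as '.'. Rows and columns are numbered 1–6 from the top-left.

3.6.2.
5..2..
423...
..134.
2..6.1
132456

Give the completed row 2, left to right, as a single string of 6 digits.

r1c2 = 1 (sole candidate).
r1c4 = 5 (sole candidate).
r1c6 = 4 (sole candidate).
r2c2 = 6: row 2 has {2,5}; col 2 has {1,2,3}; box has {1,2,3,4,5} → only 6 remains.
r2c3 = 4: row 2 has {2,5,6}; col 3 has {1,2,3,6}; box has {2,3,5,6} → only 4 remains.
r2c6 = 3: row 2 has {2,4,5,6}; col 6 has {1,4,6}; box has {2,4} → only 3 remains.
r3c4 = 1 (sole candidate).
r3c5 = 6 (sole candidate).
r3c6 = 5 (sole candidate).
r4c1 = 6 (sole candidate).
r4c2 = 5 (sole candidate).
r4c6 = 2 (sole candidate).
r5c2 = 4 (sole candidate).
r5c3 = 5 (sole candidate).
r5c5 = 3 (sole candidate).
r2c5 = 1: row 2 has {2,3,4,5,6}; col 5 has {2,3,4,5,6}; box has {2,3,4,5,6} → only 1 remains.

564213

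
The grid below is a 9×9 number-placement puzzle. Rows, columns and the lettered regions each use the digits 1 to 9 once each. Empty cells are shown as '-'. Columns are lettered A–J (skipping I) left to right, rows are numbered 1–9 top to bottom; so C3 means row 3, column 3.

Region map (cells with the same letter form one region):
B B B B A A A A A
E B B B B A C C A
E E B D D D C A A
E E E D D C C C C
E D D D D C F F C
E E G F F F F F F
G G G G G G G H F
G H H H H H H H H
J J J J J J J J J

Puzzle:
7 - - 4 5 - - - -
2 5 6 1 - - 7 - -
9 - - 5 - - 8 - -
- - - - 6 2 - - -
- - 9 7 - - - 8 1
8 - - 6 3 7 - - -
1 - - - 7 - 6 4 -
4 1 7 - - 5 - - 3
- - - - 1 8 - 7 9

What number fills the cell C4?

B6 = 4: row 6 has {3,6,7,8}; col 2 has {1,5}; region has {2,8,9} → only 4 remains.
C4 = 1: in row 4, 1 can only go here (every other open cell in that row sees a 1).

1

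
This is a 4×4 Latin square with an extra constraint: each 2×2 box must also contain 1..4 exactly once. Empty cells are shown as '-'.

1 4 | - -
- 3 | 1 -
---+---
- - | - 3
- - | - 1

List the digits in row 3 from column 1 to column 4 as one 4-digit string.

row 1, column 4 = 2: row 1 has {1,4}; col 4 has {1,3}; box has {1} → only 2 remains.
row 2, column 1 = 2: row 2 has {1,3}; col 1 has {1}; box has {1,3,4} → only 2 remains.
row 2, column 4 = 4: row 2 has {1,2,3}; col 4 has {1,2,3}; box has {1,2} → only 4 remains.
row 3, column 1 = 4: row 3 has {3}; col 1 has {1,2}; box has {} → only 4 remains.
row 3, column 3 = 2: row 3 has {3,4}; col 3 has {1}; box has {1,3} → only 2 remains.
row 4, column 1 = 3: row 4 has {1}; col 1 has {1,2,4}; box has {4} → only 3 remains.
row 4, column 2 = 2: row 4 has {1,3}; col 2 has {3,4}; box has {3,4} → only 2 remains.
row 4, column 3 = 4: row 4 has {1,2,3}; col 3 has {1,2}; box has {1,2,3} → only 4 remains.
row 1, column 3 = 3: row 1 has {1,2,4}; col 3 has {1,2,4}; box has {1,2,4} → only 3 remains.
row 3, column 2 = 1: row 3 has {2,3,4}; col 2 has {2,3,4}; box has {2,3,4} → only 1 remains.

4123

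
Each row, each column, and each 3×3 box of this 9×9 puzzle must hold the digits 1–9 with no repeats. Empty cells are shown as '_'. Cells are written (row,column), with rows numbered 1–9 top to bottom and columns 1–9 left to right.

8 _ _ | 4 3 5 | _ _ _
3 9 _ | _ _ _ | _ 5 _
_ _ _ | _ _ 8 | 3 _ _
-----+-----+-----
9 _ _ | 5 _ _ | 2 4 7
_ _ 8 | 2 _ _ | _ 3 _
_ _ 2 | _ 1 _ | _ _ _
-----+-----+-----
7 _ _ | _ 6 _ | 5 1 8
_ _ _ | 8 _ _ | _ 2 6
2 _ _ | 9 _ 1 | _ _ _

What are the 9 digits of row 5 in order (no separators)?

(4,5) = 8: row 4 has {2,4,5,7,9}; col 5 has {1,3,6}; box has {1,2,5} → only 8 remains.
(7,4) = 3: row 7 has {1,5,6,7,8}; col 4 has {2,4,5,8,9}; box has {1,6,8,9} → only 3 remains.
(9,8) = 7: row 9 has {1,2,9}; col 8 has {1,2,3,4,5}; box has {1,2,5,6,8} → only 7 remains.
(7,2) = 4: row 7 has {1,3,5,6,7,8}; col 2 has {9}; box has {2,7} → only 4 remains.
(7,3) = 9: row 7 has {1,3,4,5,6,7,8}; col 3 has {2,8}; box has {2,4,7} → only 9 remains.
(7,6) = 2: row 7 has {1,3,4,5,6,7,8,9}; col 6 has {1,5,8}; box has {1,3,6,8,9} → only 2 remains.
(9,7) = 4: row 9 has {1,2,7,9}; col 7 has {2,3,5}; box has {1,2,5,6,7,8} → only 4 remains.
(9,9) = 3: row 9 has {1,2,4,7,9}; col 9 has {6,7,8}; box has {1,2,4,5,6,7,8} → only 3 remains.
(8,7) = 9: row 8 has {2,6,8}; col 7 has {2,3,4,5}; box has {1,2,3,4,5,6,7,8} → only 9 remains.
(9,5) = 5: row 9 has {1,2,3,4,7,9}; col 5 has {1,3,6,8}; box has {1,2,3,6,8,9} → only 5 remains.
(9,3) = 6: row 9 has {1,2,3,4,5,7,9}; col 3 has {2,8,9}; box has {2,4,7,9} → only 6 remains.
(9,2) = 8: row 9 has {1,2,3,4,5,6,7,9}; col 2 has {4,9}; box has {2,4,6,7,9} → only 8 remains.
(2,7) = 8: in row 2, 8 can only go here (every other open cell in that row sees an 8).
(6,7) = 6: row 6 has {1,2}; col 7 has {2,3,4,5,8,9}; box has {2,3,4,7} → only 6 remains.
(5,7) = 1: row 5 has {2,3,8}; col 7 has {2,3,4,5,6,8,9}; box has {2,3,4,6,7} → only 1 remains.
(6,4) = 7: row 6 has {1,2,6}; col 4 has {2,3,4,5,8,9}; box has {1,2,5,8} → only 7 remains.
(1,7) = 7: row 1 has {3,4,5,8}; col 7 has {1,2,3,4,5,6,8,9}; box has {3,5,8} → only 7 remains.
(1,3) = 1: row 1 has {3,4,5,7,8}; col 3 has {2,6,8,9}; box has {3,8,9} → only 1 remains.
(4,3) = 3: row 4 has {2,4,5,7,8,9}; col 3 has {1,2,6,8,9}; box has {2,8,9} → only 3 remains.
(4,6) = 6: row 4 has {2,3,4,5,7,8,9}; col 6 has {1,2,5,8}; box has {1,2,5,7,8} → only 6 remains.
(6,2) = 5: row 6 has {1,2,6,7}; col 2 has {4,8,9}; box has {2,3,8,9} → only 5 remains.
(6,9) = 9: row 6 has {1,2,5,6,7}; col 9 has {3,6,7,8}; box has {1,2,3,4,6,7} → only 9 remains.
(8,3) = 5: row 8 has {2,6,8,9}; col 3 has {1,2,3,6,8,9}; box has {2,4,6,7,8,9} → only 5 remains.
(1,9) = 2: row 1 has {1,3,4,5,7,8}; col 9 has {3,6,7,8,9}; box has {3,5,7,8} → only 2 remains.
(2,6) = 7: row 2 has {3,5,8,9}; col 6 has {1,2,5,6,8}; box has {3,4,5,8} → only 7 remains.
(4,2) = 1: row 4 has {2,3,4,5,6,7,8,9}; col 2 has {4,5,8,9}; box has {2,3,5,8,9} → only 1 remains.
(5,9) = 5: row 5 has {1,2,3,8}; col 9 has {2,3,6,7,8,9}; box has {1,2,3,4,6,7,9} → only 5 remains.
(6,1) = 4: row 6 has {1,2,5,6,7,9}; col 1 has {2,3,7,8,9}; box has {1,2,3,5,8,9} → only 4 remains.
(6,6) = 3: row 6 has {1,2,4,5,6,7,9}; col 6 has {1,2,5,6,7,8}; box has {1,2,5,6,7,8} → only 3 remains.
(6,8) = 8: row 6 has {1,2,3,4,5,6,7,9}; col 8 has {1,2,3,4,5,7}; box has {1,2,3,4,5,6,7,9} → only 8 remains.
(8,1) = 1: row 8 has {2,5,6,8,9}; col 1 has {2,3,4,7,8,9}; box has {2,4,5,6,7,8,9} → only 1 remains.
(8,2) = 3: row 8 has {1,2,5,6,8,9}; col 2 has {1,4,5,8,9}; box has {1,2,4,5,6,7,8,9} → only 3 remains.
(8,6) = 4: row 8 has {1,2,3,5,6,8,9}; col 6 has {1,2,3,5,6,7,8}; box has {1,2,3,5,6,8,9} → only 4 remains.
(1,2) = 6: row 1 has {1,2,3,4,5,7,8}; col 2 has {1,3,4,5,8,9}; box has {1,3,8,9} → only 6 remains.
(1,8) = 9: row 1 has {1,2,3,4,5,6,7,8}; col 8 has {1,2,3,4,5,7,8}; box has {2,3,5,7,8} → only 9 remains.
(2,3) = 4: row 2 has {3,5,7,8,9}; col 3 has {1,2,3,5,6,8,9}; box has {1,3,6,8,9} → only 4 remains.
(2,5) = 2: row 2 has {3,4,5,7,8,9}; col 5 has {1,3,5,6,8}; box has {3,4,5,7,8} → only 2 remains.
(2,9) = 1: row 2 has {2,3,4,5,7,8,9}; col 9 has {2,3,5,6,7,8,9}; box has {2,3,5,7,8,9} → only 1 remains.
(3,1) = 5: row 3 has {3,8}; col 1 has {1,2,3,4,7,8,9}; box has {1,3,4,6,8,9} → only 5 remains.
(3,3) = 7: row 3 has {3,5,8}; col 3 has {1,2,3,4,5,6,8,9}; box has {1,3,4,5,6,8,9} → only 7 remains.
(3,5) = 9: row 3 has {3,5,7,8}; col 5 has {1,2,3,5,6,8}; box has {2,3,4,5,7,8} → only 9 remains.
(3,8) = 6: row 3 has {3,5,7,8,9}; col 8 has {1,2,3,4,5,7,8,9}; box has {1,2,3,5,7,8,9} → only 6 remains.
(3,9) = 4: row 3 has {3,5,6,7,8,9}; col 9 has {1,2,3,5,6,7,8,9}; box has {1,2,3,5,6,7,8,9} → only 4 remains.
(5,1) = 6: row 5 has {1,2,3,5,8}; col 1 has {1,2,3,4,5,7,8,9}; box has {1,2,3,4,5,8,9} → only 6 remains.
(5,2) = 7: row 5 has {1,2,3,5,6,8}; col 2 has {1,3,4,5,6,8,9}; box has {1,2,3,4,5,6,8,9} → only 7 remains.
(5,5) = 4: row 5 has {1,2,3,5,6,7,8}; col 5 has {1,2,3,5,6,8,9}; box has {1,2,3,5,6,7,8} → only 4 remains.
(5,6) = 9: row 5 has {1,2,3,4,5,6,7,8}; col 6 has {1,2,3,4,5,6,7,8}; box has {1,2,3,4,5,6,7,8} → only 9 remains.

678249135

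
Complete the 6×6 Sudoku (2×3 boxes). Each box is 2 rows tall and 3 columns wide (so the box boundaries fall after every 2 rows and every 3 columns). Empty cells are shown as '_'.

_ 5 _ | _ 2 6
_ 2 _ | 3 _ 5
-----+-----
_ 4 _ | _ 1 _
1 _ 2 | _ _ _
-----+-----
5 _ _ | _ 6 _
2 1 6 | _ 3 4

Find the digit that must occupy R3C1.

R2C5 = 4: row 2 has {2,3,5}; col 5 has {1,2,3,6}; box has {2,3,5,6} → only 4 remains.
R4C5 = 5: row 4 has {1,2}; col 5 has {1,2,3,4,6}; box has {1} → only 5 remains.
R4C6 = 3: row 4 has {1,2,5}; col 6 has {4,5,6}; box has {1,5} → only 3 remains.
R5C2 = 3: row 5 has {5,6}; col 2 has {1,2,4,5}; box has {1,2,5,6} → only 3 remains.
R5C3 = 4: row 5 has {3,5,6}; col 3 has {2,6}; box has {1,2,3,5,6} → only 4 remains.
R6C4 = 5: row 6 has {1,2,3,4,6}; col 4 has {3}; box has {3,4,6} → only 5 remains.
R1C4 = 1: row 1 has {2,5,6}; col 4 has {3,5}; box has {2,3,4,5,6} → only 1 remains.
R2C1 = 6: row 2 has {2,3,4,5}; col 1 has {1,2,5}; box has {2,5} → only 6 remains.
R2C3 = 1: row 2 has {2,3,4,5,6}; col 3 has {2,4,6}; box has {2,5,6} → only 1 remains.
R3C1 = 3: row 3 has {1,4}; col 1 has {1,2,5,6}; box has {1,2,4} → only 3 remains.

3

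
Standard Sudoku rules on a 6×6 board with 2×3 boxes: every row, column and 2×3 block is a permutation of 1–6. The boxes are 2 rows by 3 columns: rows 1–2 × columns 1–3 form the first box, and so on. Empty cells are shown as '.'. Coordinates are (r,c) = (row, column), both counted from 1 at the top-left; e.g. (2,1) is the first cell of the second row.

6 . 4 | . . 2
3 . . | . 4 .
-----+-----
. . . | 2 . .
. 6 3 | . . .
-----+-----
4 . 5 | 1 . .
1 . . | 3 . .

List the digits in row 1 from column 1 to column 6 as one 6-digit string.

614532

(1,4) = 5: row 1 has {2,4,6}; col 4 has {1,2,3}; box has {2,4} → only 5 remains.
(2,4) = 6 (sole candidate).
(2,6) = 1 (sole candidate).
(3,1) = 5 (sole candidate).
(3,3) = 1 (sole candidate).
(4,1) = 2 (sole candidate).
(4,4) = 4 (sole candidate).
(4,6) = 5 (sole candidate).
(5,6) = 6 (sole candidate).
(6,2) = 2 (sole candidate).
(6,3) = 6 (sole candidate).
(6,5) = 5 (sole candidate).
(6,6) = 4 (sole candidate).
(1,2) = 1: row 1 has {2,4,5,6}; col 2 has {2,6}; box has {3,4,6} → only 1 remains.
(1,5) = 3: row 1 has {1,2,4,5,6}; col 5 has {4,5}; box has {1,2,4,5,6} → only 3 remains.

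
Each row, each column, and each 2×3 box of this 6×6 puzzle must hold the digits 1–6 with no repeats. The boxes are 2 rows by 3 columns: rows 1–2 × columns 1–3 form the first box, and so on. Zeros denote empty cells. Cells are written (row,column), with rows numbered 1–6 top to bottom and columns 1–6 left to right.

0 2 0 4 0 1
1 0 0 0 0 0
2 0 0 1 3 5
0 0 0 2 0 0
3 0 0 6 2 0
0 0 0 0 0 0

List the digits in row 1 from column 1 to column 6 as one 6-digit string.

623451

(5,6) = 4: row 5 has {2,3,6}; col 6 has {1,5}; box has {2,6} → only 4 remains.
(6,6) = 3: row 6 has {}; col 6 has {1,4,5}; box has {2,4,6} → only 3 remains.
(4,6) = 6: row 4 has {2}; col 6 has {1,3,4,5}; box has {1,2,3,5} → only 6 remains.
(6,4) = 5: row 6 has {3}; col 4 has {1,2,4,6}; box has {2,3,4,6} → only 5 remains.
(6,5) = 1: row 6 has {3,5}; col 5 has {2,3}; box has {2,3,4,5,6} → only 1 remains.
(2,4) = 3: row 2 has {1}; col 4 has {1,2,4,5,6}; box has {1,4} → only 3 remains.
(2,6) = 2: row 2 has {1,3}; col 6 has {1,3,4,5,6}; box has {1,3,4} → only 2 remains.
(4,5) = 4: row 4 has {2,6}; col 5 has {1,2,3}; box has {1,2,3,5,6} → only 4 remains.
(4,1) = 5: row 4 has {2,4,6}; col 1 has {1,2,3}; box has {2} → only 5 remains.
(1,1) = 6: row 1 has {1,2,4}; col 1 has {1,2,3,5}; box has {1,2} → only 6 remains.
(1,5) = 5: row 1 has {1,2,4,6}; col 5 has {1,2,3,4}; box has {1,2,3,4} → only 5 remains.
(2,5) = 6: row 2 has {1,2,3}; col 5 has {1,2,3,4,5}; box has {1,2,3,4,5} → only 6 remains.
(6,1) = 4: row 6 has {1,3,5}; col 1 has {1,2,3,5,6}; box has {3} → only 4 remains.
(6,2) = 6: row 6 has {1,3,4,5}; col 2 has {2}; box has {3,4} → only 6 remains.
(6,3) = 2: row 6 has {1,3,4,5,6}; col 3 has {}; box has {3,4,6} → only 2 remains.
(1,3) = 3: row 1 has {1,2,4,5,6}; col 3 has {2}; box has {1,2,6} → only 3 remains.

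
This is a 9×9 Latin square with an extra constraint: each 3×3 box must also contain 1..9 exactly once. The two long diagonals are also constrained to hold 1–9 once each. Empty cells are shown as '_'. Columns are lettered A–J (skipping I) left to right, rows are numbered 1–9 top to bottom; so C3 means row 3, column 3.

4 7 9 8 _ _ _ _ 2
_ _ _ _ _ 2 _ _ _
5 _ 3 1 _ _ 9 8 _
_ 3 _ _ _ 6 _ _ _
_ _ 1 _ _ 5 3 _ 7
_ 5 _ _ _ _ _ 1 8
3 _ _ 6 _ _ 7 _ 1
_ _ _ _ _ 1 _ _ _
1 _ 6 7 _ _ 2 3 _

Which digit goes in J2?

F1 = 3 (sole candidate).
C2 = 8 (sole candidate).
E5 = 8 (sole candidate).
F6 = 9 (sole candidate).
B8 = 4 (sole candidate).
J9 = 5 (sole candidate).
A2 = 6 (sole candidate).
B2 = 1 (sole candidate).
B3 = 2 (sole candidate).
D4 = 2 (sole candidate).
D5 = 4 (sole candidate).
D6 = 3 (sole candidate).
E6 = 7 (sole candidate).
C7 = 5 (sole candidate).
H8 = 6 (sole candidate).
J8 = 9 (sole candidate).
H1 = 5 (sole candidate).
G2 = 4 (sole candidate).
H2 = 7 (sole candidate).
J2 = 3: row 2 has {1,2,4,6,7,8}; col 9 has {1,2,5,7,8,9}; box has {2,4,5,7,8,9} → only 3 remains.

3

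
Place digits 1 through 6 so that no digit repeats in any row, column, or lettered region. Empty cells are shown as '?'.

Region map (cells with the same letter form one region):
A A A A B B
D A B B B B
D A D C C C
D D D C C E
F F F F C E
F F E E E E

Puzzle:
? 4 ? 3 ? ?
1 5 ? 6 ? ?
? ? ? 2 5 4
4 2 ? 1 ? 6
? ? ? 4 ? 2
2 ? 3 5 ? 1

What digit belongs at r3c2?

r1c1 = 6 (sole candidate).
r1c6 = 5 (sole candidate).
r2c6 = 3 (sole candidate).
r3c1 = 3 (sole candidate).
r3c2 = 1: row 3 has {2,3,4,5}; col 2 has {2,4,5}; region has {3,4,5,6} → only 1 remains.

1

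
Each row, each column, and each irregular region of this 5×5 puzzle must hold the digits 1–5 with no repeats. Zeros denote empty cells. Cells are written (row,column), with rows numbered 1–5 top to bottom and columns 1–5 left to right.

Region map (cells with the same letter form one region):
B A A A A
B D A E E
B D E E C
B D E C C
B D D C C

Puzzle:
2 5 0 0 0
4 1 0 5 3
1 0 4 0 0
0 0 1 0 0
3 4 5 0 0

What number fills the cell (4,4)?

(1,3) = 3: row 1 has {2,5}; col 3 has {1,4,5}; region has {5} → only 3 remains.
(2,3) = 2: row 2 has {1,3,4,5}; col 3 has {1,3,4,5}; region has {3,5} → only 2 remains.
(3,4) = 2: row 3 has {1,4}; col 4 has {5}; region has {1,3,4,5} → only 2 remains.
(3,5) = 5: row 3 has {1,2,4}; col 5 has {3}; region has {} → only 5 remains.
(4,1) = 5: row 4 has {1}; col 1 has {1,2,3,4}; region has {1,2,3,4} → only 5 remains.
(5,4) = 1: row 5 has {3,4,5}; col 4 has {2,5}; region has {5} → only 1 remains.
(5,5) = 2: row 5 has {1,3,4,5}; col 5 has {3,5}; region has {1,5} → only 2 remains.
(1,4) = 4: row 1 has {2,3,5}; col 4 has {1,2,5}; region has {2,3,5} → only 4 remains.
(1,5) = 1: row 1 has {2,3,4,5}; col 5 has {2,3,5}; region has {2,3,4,5} → only 1 remains.
(3,2) = 3: row 3 has {1,2,4,5}; col 2 has {1,4,5}; region has {1,4,5} → only 3 remains.
(4,2) = 2: row 4 has {1,5}; col 2 has {1,3,4,5}; region has {1,3,4,5} → only 2 remains.
(4,4) = 3: row 4 has {1,2,5}; col 4 has {1,2,4,5}; region has {1,2,5} → only 3 remains.

3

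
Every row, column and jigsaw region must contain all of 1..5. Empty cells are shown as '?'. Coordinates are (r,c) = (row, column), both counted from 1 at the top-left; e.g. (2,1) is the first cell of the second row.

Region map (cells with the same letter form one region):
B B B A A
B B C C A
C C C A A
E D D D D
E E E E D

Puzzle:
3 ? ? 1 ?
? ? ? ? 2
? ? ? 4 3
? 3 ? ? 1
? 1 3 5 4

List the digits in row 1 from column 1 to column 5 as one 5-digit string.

34215

(1,5) = 5: row 1 has {1,3}; col 5 has {1,2,3,4}; region has {1,2,3,4} → only 5 remains.
(2,4) = 3: row 2 has {2}; col 4 has {1,4,5}; region has {} → only 3 remains.
(4,4) = 2: row 4 has {1,3}; col 4 has {1,3,4,5}; region has {1,3,4} → only 2 remains.
(5,1) = 2: row 5 has {1,3,4,5}; col 1 has {3}; region has {1,3,5} → only 2 remains.
(4,1) = 4: row 4 has {1,2,3}; col 1 has {2,3}; region has {1,2,3,5} → only 4 remains.
(4,3) = 5: row 4 has {1,2,3,4}; col 3 has {3}; region has {1,2,3,4} → only 5 remains.
(2,1) = 1: in region B, 1 can only go here (every other open cell in that region sees a 1).
(2,3) = 4: row 2 has {1,2,3}; col 3 has {3,5}; region has {3} → only 4 remains.
(3,1) = 5: row 3 has {3,4}; col 1 has {1,2,3,4}; region has {3,4} → only 5 remains.
(3,2) = 2: row 3 has {3,4,5}; col 2 has {1,3}; region has {3,4,5} → only 2 remains.
(3,3) = 1: row 3 has {2,3,4,5}; col 3 has {3,4,5}; region has {2,3,4,5} → only 1 remains.
(1,2) = 4: row 1 has {1,3,5}; col 2 has {1,2,3}; region has {1,3} → only 4 remains.
(1,3) = 2: row 1 has {1,3,4,5}; col 3 has {1,3,4,5}; region has {1,3,4} → only 2 remains.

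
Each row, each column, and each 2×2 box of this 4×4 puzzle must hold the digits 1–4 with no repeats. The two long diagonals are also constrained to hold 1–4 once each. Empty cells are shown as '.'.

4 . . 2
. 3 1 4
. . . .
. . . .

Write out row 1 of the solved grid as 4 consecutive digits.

R1C2 = 1: row 1 has {2,4}; col 2 has {3}; box has {3,4} → only 1 remains.
R1C3 = 3: row 1 has {1,2,4}; col 3 has {1}; box has {1,2,4} → only 3 remains.

4132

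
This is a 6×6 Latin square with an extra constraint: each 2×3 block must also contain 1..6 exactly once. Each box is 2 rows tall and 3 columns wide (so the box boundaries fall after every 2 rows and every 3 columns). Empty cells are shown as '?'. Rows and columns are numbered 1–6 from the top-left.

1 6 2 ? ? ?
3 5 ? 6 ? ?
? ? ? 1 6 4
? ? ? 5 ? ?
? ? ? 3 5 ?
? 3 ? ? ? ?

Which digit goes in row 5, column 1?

row 1, column 4 = 4: row 1 has {1,2,6}; col 4 has {1,3,5,6}; box has {6} → only 4 remains.
row 1, column 5 = 3: row 1 has {1,2,4,6}; col 5 has {5,6}; box has {4,6} → only 3 remains.
row 1, column 6 = 5: row 1 has {1,2,3,4,6}; col 6 has {4}; box has {3,4,6} → only 5 remains.
row 2, column 3 = 4: row 2 has {3,5,6}; col 3 has {2}; box has {1,2,3,5,6} → only 4 remains.
row 3, column 2 = 2: row 3 has {1,4,6}; col 2 has {3,5,6}; box has {} → only 2 remains.
row 4, column 5 = 2: row 4 has {5}; col 5 has {3,5,6}; box has {1,4,5,6} → only 2 remains.
row 4, column 6 = 3: row 4 has {2,5}; col 6 has {4,5}; box has {1,2,4,5,6} → only 3 remains.
row 6, column 4 = 2: row 6 has {3}; col 4 has {1,3,4,5,6}; box has {3,5} → only 2 remains.
row 2, column 5 = 1: row 2 has {3,4,5,6}; col 5 has {2,3,5,6}; box has {3,4,5,6} → only 1 remains.
row 2, column 6 = 2: row 2 has {1,3,4,5,6}; col 6 has {3,4,5}; box has {1,3,4,5,6} → only 2 remains.
row 3, column 1 = 5: row 3 has {1,2,4,6}; col 1 has {1,3}; box has {2} → only 5 remains.
row 3, column 3 = 3: row 3 has {1,2,4,5,6}; col 3 has {2,4}; box has {2,5} → only 3 remains.
row 6, column 5 = 4: row 6 has {2,3}; col 5 has {1,2,3,5,6}; box has {2,3,5} → only 4 remains.
row 6, column 1 = 6: row 6 has {2,3,4}; col 1 has {1,3,5}; box has {3} → only 6 remains.
row 6, column 6 = 1: row 6 has {2,3,4,6}; col 6 has {2,3,4,5}; box has {2,3,4,5} → only 1 remains.
row 4, column 1 = 4: row 4 has {2,3,5}; col 1 has {1,3,5,6}; box has {2,3,5} → only 4 remains.
row 4, column 2 = 1: row 4 has {2,3,4,5}; col 2 has {2,3,5,6}; box has {2,3,4,5} → only 1 remains.
row 4, column 3 = 6: row 4 has {1,2,3,4,5}; col 3 has {2,3,4}; box has {1,2,3,4,5} → only 6 remains.
row 5, column 1 = 2: row 5 has {3,5}; col 1 has {1,3,4,5,6}; box has {3,6} → only 2 remains.

2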